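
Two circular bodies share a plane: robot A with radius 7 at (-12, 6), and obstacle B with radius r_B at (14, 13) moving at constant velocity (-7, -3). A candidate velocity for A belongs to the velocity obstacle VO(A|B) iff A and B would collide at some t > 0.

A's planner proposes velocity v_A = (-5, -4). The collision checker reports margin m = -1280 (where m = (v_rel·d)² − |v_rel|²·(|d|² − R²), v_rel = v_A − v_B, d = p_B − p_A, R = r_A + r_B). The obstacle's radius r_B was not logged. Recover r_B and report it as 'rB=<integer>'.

m = -1280
d = (26, 7);  v_rel = (2, -1),  |v_rel|² = 5
v_rel×d = (2)·(7) − (-1)·(26) = 40
since m = R²·5 − 40²:  R² = (1600 + -1280) / 5 = 64
R = √64 = 8  ⇒  r_B = 8 − 7 = 1

rB=1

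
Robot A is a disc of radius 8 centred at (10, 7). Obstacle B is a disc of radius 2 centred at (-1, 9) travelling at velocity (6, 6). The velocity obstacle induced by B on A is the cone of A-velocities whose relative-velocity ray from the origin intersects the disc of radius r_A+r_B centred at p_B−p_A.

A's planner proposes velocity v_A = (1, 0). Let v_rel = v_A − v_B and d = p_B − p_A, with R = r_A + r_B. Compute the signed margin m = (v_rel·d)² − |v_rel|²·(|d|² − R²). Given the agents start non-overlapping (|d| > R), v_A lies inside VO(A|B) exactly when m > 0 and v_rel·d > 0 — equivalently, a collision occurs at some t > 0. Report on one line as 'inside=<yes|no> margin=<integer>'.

d = (-11, 2),  |d|² = 125;  R = 8+2 = 10,  c = 125−10² = 25
v_rel = (-5, -6),  |v_rel|² = 61;  v_rel·d = (-5)·(-11) + (-6)·(2) = 43
61·t² − 86·t + 25 = 0  ⇒  m = 43² − 61·25 = 324
m = 324 > 0,  v_rel·d = 43 > 0  ⇒  inside

inside=yes margin=324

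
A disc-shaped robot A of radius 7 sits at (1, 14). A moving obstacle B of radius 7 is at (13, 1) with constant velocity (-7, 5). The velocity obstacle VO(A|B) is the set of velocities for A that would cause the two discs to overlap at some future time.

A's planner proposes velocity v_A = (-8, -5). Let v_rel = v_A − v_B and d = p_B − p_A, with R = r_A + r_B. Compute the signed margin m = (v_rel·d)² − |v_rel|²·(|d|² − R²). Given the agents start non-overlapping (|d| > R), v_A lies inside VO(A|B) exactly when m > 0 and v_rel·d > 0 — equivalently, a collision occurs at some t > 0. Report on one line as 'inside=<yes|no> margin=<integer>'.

d = (12, -13),  |d|² = 313;  R = 7+7 = 14,  c = 313−14² = 117
v_rel = (-1, -10),  |v_rel|² = 101;  v_rel·d = (-1)·(12) + (-10)·(-13) = 118
101·t² − 236·t + 117 = 0  ⇒  m = 118² − 101·117 = 2107
m = 2107 > 0,  v_rel·d = 118 > 0  ⇒  inside

inside=yes margin=2107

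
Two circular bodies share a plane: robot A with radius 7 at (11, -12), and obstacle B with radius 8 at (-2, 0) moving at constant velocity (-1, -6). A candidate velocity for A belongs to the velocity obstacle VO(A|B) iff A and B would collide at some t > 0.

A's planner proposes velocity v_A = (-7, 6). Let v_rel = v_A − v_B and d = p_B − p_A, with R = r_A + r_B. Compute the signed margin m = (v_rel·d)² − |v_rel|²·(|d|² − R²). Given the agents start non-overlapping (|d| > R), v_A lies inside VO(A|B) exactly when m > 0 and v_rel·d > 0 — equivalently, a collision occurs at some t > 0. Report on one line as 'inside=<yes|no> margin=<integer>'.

d = (-13, 12),  |d|² = 313;  R = 7+8 = 15,  c = 313−15² = 88
v_rel = (-6, 12),  |v_rel|² = 180;  v_rel·d = (-6)·(-13) + (12)·(12) = 222
180·t² − 444·t + 88 = 0  ⇒  m = 222² − 180·88 = 33444
m = 33444 > 0,  v_rel·d = 222 > 0  ⇒  inside

inside=yes margin=33444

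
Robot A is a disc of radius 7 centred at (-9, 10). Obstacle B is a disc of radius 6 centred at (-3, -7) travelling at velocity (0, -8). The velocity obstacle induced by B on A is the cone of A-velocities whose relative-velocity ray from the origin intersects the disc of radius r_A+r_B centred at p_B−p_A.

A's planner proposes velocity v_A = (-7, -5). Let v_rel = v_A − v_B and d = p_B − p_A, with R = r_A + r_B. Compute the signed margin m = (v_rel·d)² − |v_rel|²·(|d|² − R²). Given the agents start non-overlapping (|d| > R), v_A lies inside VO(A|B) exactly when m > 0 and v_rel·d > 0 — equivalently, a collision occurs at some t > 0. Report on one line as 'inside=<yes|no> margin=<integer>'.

d = (6, -17),  |d|² = 325;  R = 7+6 = 13,  c = 325−13² = 156
v_rel = (-7, 3),  |v_rel|² = 58;  v_rel·d = (-7)·(6) + (3)·(-17) = -93
58·t² + 186·t + 156 = 0  ⇒  m = (-93)² − 58·156 = -399
m = -399 < 0,  v_rel·d = -93 < 0  ⇒  outside

inside=no margin=-399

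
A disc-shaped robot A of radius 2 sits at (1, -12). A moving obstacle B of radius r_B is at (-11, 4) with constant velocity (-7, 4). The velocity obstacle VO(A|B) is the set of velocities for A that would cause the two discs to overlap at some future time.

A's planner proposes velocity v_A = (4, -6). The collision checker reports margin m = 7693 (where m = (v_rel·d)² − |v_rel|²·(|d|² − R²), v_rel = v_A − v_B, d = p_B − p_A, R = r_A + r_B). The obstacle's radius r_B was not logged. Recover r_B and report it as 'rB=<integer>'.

m = 7693
d = (-12, 16);  v_rel = (11, -10),  |v_rel|² = 221
v_rel×d = (11)·(16) − (-10)·(-12) = 56
since m = R²·221 − 56²:  R² = (3136 + 7693) / 221 = 49
R = √49 = 7  ⇒  r_B = 7 − 2 = 5

rB=5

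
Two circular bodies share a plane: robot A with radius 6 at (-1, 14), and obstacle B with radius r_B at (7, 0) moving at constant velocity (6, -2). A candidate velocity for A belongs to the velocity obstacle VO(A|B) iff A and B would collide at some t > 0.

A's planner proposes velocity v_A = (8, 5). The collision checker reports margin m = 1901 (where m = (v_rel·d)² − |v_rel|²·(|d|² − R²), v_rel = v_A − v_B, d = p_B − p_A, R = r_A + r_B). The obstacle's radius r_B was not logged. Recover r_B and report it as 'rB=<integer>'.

m = 1901
d = (8, -14);  v_rel = (2, 7),  |v_rel|² = 53
v_rel×d = (2)·(-14) − (7)·(8) = -84
since m = R²·53 − (-84)²:  R² = (7056 + 1901) / 53 = 169
R = √169 = 13  ⇒  r_B = 13 − 6 = 7

rB=7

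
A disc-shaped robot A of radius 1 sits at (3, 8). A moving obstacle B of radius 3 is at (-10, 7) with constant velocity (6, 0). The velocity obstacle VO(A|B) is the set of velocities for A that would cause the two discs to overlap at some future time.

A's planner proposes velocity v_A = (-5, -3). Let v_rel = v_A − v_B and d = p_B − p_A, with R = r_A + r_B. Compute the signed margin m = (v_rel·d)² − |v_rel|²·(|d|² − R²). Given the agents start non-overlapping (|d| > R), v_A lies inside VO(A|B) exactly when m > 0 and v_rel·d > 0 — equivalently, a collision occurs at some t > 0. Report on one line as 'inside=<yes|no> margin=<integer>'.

d = (-13, -1),  |d|² = 170;  R = 1+3 = 4,  c = 170−4² = 154
v_rel = (-11, -3),  |v_rel|² = 130;  v_rel·d = (-11)·(-13) + (-3)·(-1) = 146
130·t² − 292·t + 154 = 0  ⇒  m = 146² − 130·154 = 1296
m = 1296 > 0,  v_rel·d = 146 > 0  ⇒  inside

inside=yes margin=1296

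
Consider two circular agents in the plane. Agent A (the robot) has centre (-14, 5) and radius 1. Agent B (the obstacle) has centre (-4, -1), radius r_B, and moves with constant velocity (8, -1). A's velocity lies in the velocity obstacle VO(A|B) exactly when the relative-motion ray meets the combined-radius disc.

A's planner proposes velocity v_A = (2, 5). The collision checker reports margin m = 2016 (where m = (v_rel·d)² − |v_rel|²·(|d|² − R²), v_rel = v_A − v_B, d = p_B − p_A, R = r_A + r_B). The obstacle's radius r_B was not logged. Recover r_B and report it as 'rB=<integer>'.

m = 2016
d = (10, -6);  v_rel = (-6, 6),  |v_rel|² = 72
v_rel×d = (-6)·(-6) − (6)·(10) = -24
since m = R²·72 − (-24)²:  R² = (576 + 2016) / 72 = 36
R = √36 = 6  ⇒  r_B = 6 − 1 = 5

rB=5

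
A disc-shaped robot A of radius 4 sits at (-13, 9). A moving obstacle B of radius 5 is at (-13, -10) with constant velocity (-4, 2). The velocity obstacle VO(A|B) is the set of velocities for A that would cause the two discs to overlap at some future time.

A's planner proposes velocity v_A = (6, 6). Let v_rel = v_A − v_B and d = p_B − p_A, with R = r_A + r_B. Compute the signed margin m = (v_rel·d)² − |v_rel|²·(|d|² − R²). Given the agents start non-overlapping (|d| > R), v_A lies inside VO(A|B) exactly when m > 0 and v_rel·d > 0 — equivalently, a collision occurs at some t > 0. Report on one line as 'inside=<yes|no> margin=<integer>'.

d = (0, -19),  |d|² = 361;  R = 4+5 = 9,  c = 361−9² = 280
v_rel = (10, 4),  |v_rel|² = 116;  v_rel·d = (10)·(0) + (4)·(-19) = -76
116·t² + 152·t + 280 = 0  ⇒  m = (-76)² − 116·280 = -26704
m = -26704 < 0,  v_rel·d = -76 < 0  ⇒  outside

inside=no margin=-26704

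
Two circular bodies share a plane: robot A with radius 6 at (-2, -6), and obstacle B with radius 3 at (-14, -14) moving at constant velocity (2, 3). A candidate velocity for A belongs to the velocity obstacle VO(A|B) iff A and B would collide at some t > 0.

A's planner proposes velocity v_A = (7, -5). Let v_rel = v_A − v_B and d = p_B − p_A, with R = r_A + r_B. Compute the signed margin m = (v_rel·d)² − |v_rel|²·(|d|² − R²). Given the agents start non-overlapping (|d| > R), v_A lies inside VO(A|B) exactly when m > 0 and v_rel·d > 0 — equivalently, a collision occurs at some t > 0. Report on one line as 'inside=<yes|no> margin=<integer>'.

d = (-12, -8),  |d|² = 208;  R = 6+3 = 9,  c = 208−9² = 127
v_rel = (5, -8),  |v_rel|² = 89;  v_rel·d = (5)·(-12) + (-8)·(-8) = 4
89·t² − 8·t + 127 = 0  ⇒  m = 4² − 89·127 = -11287
m = -11287 < 0,  v_rel·d = 4 > 0  ⇒  outside

inside=no margin=-11287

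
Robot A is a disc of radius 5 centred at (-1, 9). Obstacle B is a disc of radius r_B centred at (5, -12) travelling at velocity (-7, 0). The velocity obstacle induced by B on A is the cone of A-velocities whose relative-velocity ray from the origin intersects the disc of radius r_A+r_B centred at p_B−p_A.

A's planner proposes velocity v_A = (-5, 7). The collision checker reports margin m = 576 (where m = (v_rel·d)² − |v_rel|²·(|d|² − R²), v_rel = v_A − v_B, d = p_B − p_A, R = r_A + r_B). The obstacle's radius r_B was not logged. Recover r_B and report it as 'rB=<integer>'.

m = 576
d = (6, -21);  v_rel = (2, 7),  |v_rel|² = 53
v_rel×d = (2)·(-21) − (7)·(6) = -84
since m = R²·53 − (-84)²:  R² = (7056 + 576) / 53 = 144
R = √144 = 12  ⇒  r_B = 12 − 5 = 7

rB=7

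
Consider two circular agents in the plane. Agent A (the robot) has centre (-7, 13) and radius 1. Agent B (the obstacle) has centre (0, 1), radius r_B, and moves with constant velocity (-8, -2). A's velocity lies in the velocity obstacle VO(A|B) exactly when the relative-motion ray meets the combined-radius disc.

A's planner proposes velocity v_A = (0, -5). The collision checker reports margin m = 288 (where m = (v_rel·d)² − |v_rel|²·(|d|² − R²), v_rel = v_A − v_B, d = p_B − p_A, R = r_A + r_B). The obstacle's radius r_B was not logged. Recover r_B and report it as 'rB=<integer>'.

m = 288
d = (7, -12);  v_rel = (8, -3),  |v_rel|² = 73
v_rel×d = (8)·(-12) − (-3)·(7) = -75
since m = R²·73 − (-75)²:  R² = (5625 + 288) / 73 = 81
R = √81 = 9  ⇒  r_B = 9 − 1 = 8

rB=8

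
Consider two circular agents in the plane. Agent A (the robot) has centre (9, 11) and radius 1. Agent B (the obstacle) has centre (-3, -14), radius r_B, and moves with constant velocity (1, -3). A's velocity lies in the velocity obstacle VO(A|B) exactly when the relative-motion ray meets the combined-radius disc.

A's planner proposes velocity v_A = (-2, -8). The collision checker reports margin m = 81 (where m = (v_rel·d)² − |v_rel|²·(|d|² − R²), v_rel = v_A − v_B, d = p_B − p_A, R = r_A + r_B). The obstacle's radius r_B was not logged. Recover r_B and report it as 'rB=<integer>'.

m = 81
d = (-12, -25);  v_rel = (-3, -5),  |v_rel|² = 34
v_rel×d = (-3)·(-25) − (-5)·(-12) = 15
since m = R²·34 − 15²:  R² = (225 + 81) / 34 = 9
R = √9 = 3  ⇒  r_B = 3 − 1 = 2

rB=2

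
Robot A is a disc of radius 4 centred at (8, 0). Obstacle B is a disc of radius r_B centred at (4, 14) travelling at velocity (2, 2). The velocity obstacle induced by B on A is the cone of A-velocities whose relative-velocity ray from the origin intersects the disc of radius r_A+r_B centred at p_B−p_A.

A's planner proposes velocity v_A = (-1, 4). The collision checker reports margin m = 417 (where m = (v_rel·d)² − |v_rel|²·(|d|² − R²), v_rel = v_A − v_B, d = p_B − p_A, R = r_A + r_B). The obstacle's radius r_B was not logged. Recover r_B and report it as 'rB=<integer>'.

m = 417
d = (-4, 14);  v_rel = (-3, 2),  |v_rel|² = 13
v_rel×d = (-3)·(14) − (2)·(-4) = -34
since m = R²·13 − (-34)²:  R² = (1156 + 417) / 13 = 121
R = √121 = 11  ⇒  r_B = 11 − 4 = 7

rB=7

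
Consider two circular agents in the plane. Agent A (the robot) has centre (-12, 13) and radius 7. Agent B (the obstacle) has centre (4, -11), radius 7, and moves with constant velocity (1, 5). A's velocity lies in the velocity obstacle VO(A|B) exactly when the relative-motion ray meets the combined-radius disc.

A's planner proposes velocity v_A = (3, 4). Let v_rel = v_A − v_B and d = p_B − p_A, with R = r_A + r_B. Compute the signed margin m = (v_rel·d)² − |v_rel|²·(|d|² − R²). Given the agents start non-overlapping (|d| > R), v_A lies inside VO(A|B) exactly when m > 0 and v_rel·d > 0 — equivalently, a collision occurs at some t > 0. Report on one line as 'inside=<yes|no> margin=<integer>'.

d = (16, -24),  |d|² = 832;  R = 7+7 = 14,  c = 832−14² = 636
v_rel = (2, -1),  |v_rel|² = 5;  v_rel·d = (2)·(16) + (-1)·(-24) = 56
5·t² − 112·t + 636 = 0  ⇒  m = 56² − 5·636 = -44
m = -44 < 0,  v_rel·d = 56 > 0  ⇒  outside

inside=no margin=-44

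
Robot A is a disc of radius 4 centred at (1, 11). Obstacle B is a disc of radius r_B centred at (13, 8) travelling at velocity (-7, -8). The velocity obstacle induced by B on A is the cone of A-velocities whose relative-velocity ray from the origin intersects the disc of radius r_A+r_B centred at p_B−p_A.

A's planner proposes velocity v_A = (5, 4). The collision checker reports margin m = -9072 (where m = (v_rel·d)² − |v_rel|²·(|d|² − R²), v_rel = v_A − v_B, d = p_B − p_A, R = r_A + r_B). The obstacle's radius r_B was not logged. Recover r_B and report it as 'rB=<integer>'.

m = -9072
d = (12, -3);  v_rel = (12, 12),  |v_rel|² = 288
v_rel×d = (12)·(-3) − (12)·(12) = -180
since m = R²·288 − (-180)²:  R² = (32400 + -9072) / 288 = 81
R = √81 = 9  ⇒  r_B = 9 − 4 = 5

rB=5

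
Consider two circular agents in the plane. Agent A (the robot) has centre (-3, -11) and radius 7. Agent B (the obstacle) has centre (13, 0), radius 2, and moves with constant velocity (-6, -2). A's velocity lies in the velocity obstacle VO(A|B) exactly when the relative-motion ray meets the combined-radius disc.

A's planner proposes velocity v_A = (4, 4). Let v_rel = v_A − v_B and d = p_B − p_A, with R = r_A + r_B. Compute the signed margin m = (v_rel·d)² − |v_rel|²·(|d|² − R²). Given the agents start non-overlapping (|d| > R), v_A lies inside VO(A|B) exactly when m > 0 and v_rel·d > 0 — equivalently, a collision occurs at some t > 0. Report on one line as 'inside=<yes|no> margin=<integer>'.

d = (16, 11),  |d|² = 377;  R = 7+2 = 9,  c = 377−9² = 296
v_rel = (10, 6),  |v_rel|² = 136;  v_rel·d = (10)·(16) + (6)·(11) = 226
136·t² − 452·t + 296 = 0  ⇒  m = 226² − 136·296 = 10820
m = 10820 > 0,  v_rel·d = 226 > 0  ⇒  inside

inside=yes margin=10820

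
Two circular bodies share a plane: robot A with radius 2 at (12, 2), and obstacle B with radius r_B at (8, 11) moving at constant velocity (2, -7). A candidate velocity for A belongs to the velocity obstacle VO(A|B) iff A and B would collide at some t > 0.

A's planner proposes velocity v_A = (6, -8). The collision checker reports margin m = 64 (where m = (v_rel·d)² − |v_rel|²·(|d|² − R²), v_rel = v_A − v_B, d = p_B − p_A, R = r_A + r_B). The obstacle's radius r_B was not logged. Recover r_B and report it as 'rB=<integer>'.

m = 64
d = (-4, 9);  v_rel = (4, -1),  |v_rel|² = 17
v_rel×d = (4)·(9) − (-1)·(-4) = 32
since m = R²·17 − 32²:  R² = (1024 + 64) / 17 = 64
R = √64 = 8  ⇒  r_B = 8 − 2 = 6

rB=6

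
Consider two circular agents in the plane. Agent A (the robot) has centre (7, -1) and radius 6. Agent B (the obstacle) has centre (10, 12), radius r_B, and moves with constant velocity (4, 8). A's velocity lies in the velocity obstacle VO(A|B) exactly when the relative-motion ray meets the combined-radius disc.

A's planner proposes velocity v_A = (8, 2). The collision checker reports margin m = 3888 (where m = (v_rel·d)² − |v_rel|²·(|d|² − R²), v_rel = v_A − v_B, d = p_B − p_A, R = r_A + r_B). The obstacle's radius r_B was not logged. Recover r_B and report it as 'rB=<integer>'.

m = 3888
d = (3, 13);  v_rel = (4, -6),  |v_rel|² = 52
v_rel×d = (4)·(13) − (-6)·(3) = 70
since m = R²·52 − 70²:  R² = (4900 + 3888) / 52 = 169
R = √169 = 13  ⇒  r_B = 13 − 6 = 7

rB=7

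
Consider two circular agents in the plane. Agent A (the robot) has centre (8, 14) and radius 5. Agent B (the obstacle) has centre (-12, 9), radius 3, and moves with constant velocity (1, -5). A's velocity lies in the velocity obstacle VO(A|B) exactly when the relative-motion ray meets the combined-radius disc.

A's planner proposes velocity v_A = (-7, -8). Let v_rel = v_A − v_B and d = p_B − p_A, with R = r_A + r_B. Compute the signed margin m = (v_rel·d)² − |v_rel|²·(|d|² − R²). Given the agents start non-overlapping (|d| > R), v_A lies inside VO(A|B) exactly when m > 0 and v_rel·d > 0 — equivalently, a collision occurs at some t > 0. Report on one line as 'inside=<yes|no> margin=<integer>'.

d = (-20, -5),  |d|² = 425;  R = 5+3 = 8,  c = 425−8² = 361
v_rel = (-8, -3),  |v_rel|² = 73;  v_rel·d = (-8)·(-20) + (-3)·(-5) = 175
73·t² − 350·t + 361 = 0  ⇒  m = 175² − 73·361 = 4272
m = 4272 > 0,  v_rel·d = 175 > 0  ⇒  inside

inside=yes margin=4272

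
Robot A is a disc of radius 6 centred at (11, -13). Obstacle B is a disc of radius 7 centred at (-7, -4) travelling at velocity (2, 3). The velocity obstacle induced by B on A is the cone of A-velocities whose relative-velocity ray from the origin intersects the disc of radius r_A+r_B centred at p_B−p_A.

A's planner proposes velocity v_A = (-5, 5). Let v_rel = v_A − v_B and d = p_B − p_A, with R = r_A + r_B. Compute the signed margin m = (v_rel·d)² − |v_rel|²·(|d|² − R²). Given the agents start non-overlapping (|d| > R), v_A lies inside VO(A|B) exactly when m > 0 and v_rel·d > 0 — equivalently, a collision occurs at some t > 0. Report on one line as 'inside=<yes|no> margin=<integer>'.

d = (-18, 9),  |d|² = 405;  R = 6+7 = 13,  c = 405−13² = 236
v_rel = (-7, 2),  |v_rel|² = 53;  v_rel·d = (-7)·(-18) + (2)·(9) = 144
53·t² − 288·t + 236 = 0  ⇒  m = 144² − 53·236 = 8228
m = 8228 > 0,  v_rel·d = 144 > 0  ⇒  inside

inside=yes margin=8228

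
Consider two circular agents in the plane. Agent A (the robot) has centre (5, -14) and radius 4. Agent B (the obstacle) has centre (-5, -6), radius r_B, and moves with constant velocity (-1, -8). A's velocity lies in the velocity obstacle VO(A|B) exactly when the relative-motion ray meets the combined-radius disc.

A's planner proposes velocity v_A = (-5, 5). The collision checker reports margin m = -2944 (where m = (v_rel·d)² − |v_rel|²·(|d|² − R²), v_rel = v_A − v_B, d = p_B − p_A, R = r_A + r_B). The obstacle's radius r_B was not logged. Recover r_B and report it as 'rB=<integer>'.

m = -2944
d = (-10, 8);  v_rel = (-4, 13),  |v_rel|² = 185
v_rel×d = (-4)·(8) − (13)·(-10) = 98
since m = R²·185 − 98²:  R² = (9604 + -2944) / 185 = 36
R = √36 = 6  ⇒  r_B = 6 − 4 = 2

rB=2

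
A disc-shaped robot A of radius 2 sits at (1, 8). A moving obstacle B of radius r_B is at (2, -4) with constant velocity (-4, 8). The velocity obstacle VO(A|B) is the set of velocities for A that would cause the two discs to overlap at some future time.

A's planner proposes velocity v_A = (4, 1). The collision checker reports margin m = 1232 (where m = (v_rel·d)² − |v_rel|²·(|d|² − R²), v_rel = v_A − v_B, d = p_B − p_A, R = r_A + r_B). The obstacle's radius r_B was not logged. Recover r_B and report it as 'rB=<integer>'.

m = 1232
d = (1, -12);  v_rel = (8, -7),  |v_rel|² = 113
v_rel×d = (8)·(-12) − (-7)·(1) = -89
since m = R²·113 − (-89)²:  R² = (7921 + 1232) / 113 = 81
R = √81 = 9  ⇒  r_B = 9 − 2 = 7

rB=7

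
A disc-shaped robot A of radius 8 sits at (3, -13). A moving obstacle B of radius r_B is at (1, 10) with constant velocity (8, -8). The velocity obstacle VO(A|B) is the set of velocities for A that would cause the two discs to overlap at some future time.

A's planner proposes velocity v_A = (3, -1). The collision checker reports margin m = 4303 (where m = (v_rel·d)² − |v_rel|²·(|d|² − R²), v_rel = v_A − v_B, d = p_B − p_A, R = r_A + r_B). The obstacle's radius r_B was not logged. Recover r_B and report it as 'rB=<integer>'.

m = 4303
d = (-2, 23);  v_rel = (-5, 7),  |v_rel|² = 74
v_rel×d = (-5)·(23) − (7)·(-2) = -101
since m = R²·74 − (-101)²:  R² = (10201 + 4303) / 74 = 196
R = √196 = 14  ⇒  r_B = 14 − 8 = 6

rB=6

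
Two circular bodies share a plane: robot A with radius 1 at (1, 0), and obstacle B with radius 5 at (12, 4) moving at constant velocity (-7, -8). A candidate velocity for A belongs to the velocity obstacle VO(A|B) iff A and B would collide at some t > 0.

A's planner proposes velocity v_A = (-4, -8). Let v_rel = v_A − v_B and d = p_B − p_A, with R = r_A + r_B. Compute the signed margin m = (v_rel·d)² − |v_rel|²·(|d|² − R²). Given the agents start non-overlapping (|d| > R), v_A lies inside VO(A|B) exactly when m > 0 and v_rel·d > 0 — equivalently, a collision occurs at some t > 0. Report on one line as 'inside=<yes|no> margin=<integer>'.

d = (11, 4),  |d|² = 137;  R = 1+5 = 6,  c = 137−6² = 101
v_rel = (3, 0),  |v_rel|² = 9;  v_rel·d = (3)·(11) + (0)·(4) = 33
9·t² − 66·t + 101 = 0  ⇒  m = 33² − 9·101 = 180
m = 180 > 0,  v_rel·d = 33 > 0  ⇒  inside

inside=yes margin=180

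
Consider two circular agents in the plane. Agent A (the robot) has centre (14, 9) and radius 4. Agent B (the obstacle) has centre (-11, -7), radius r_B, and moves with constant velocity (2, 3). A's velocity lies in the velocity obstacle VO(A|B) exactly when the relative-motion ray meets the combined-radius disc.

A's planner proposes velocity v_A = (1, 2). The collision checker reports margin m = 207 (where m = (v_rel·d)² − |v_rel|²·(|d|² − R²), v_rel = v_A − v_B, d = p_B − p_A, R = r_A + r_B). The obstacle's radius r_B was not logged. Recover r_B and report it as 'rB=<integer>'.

m = 207
d = (-25, -16);  v_rel = (-1, -1),  |v_rel|² = 2
v_rel×d = (-1)·(-16) − (-1)·(-25) = -9
since m = R²·2 − (-9)²:  R² = (81 + 207) / 2 = 144
R = √144 = 12  ⇒  r_B = 12 − 4 = 8

rB=8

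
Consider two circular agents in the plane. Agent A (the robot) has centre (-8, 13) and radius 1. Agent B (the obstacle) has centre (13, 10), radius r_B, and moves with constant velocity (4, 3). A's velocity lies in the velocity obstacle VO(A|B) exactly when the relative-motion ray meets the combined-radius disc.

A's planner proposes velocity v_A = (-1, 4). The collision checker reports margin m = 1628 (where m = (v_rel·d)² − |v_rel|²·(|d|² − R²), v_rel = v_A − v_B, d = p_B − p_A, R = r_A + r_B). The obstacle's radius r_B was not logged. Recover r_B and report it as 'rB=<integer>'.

m = 1628
d = (21, -3);  v_rel = (-5, 1),  |v_rel|² = 26
v_rel×d = (-5)·(-3) − (1)·(21) = -6
since m = R²·26 − (-6)²:  R² = (36 + 1628) / 26 = 64
R = √64 = 8  ⇒  r_B = 8 − 1 = 7

rB=7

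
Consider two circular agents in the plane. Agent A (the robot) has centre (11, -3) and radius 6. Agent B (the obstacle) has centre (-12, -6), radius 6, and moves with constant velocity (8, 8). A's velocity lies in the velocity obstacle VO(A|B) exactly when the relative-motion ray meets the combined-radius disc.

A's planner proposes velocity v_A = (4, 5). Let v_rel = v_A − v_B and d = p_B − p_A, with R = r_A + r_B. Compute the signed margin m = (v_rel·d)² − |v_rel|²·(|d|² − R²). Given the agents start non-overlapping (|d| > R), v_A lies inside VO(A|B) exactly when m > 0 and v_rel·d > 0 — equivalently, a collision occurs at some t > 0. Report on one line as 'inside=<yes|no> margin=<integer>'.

d = (-23, -3),  |d|² = 538;  R = 6+6 = 12,  c = 538−12² = 394
v_rel = (-4, -3),  |v_rel|² = 25;  v_rel·d = (-4)·(-23) + (-3)·(-3) = 101
25·t² − 202·t + 394 = 0  ⇒  m = 101² − 25·394 = 351
m = 351 > 0,  v_rel·d = 101 > 0  ⇒  inside

inside=yes margin=351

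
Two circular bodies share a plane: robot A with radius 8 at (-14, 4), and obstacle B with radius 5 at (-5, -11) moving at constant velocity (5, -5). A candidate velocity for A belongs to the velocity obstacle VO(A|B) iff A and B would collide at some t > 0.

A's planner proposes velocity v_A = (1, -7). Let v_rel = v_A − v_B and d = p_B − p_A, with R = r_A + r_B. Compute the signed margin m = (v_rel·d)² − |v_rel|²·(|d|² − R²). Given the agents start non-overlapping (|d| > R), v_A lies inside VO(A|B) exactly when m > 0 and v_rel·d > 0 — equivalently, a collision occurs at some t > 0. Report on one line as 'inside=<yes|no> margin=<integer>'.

d = (9, -15),  |d|² = 306;  R = 8+5 = 13,  c = 306−13² = 137
v_rel = (-4, -2),  |v_rel|² = 20;  v_rel·d = (-4)·(9) + (-2)·(-15) = -6
20·t² + 12·t + 137 = 0  ⇒  m = (-6)² − 20·137 = -2704
m = -2704 < 0,  v_rel·d = -6 < 0  ⇒  outside

inside=no margin=-2704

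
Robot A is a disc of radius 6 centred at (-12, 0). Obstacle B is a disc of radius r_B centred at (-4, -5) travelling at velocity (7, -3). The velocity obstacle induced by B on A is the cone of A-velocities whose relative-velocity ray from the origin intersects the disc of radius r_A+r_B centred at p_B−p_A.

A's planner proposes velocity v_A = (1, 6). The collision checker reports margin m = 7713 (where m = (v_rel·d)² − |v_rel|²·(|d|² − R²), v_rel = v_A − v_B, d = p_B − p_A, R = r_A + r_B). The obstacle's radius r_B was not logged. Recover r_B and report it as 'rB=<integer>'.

m = 7713
d = (8, -5);  v_rel = (-6, 9),  |v_rel|² = 117
v_rel×d = (-6)·(-5) − (9)·(8) = -42
since m = R²·117 − (-42)²:  R² = (1764 + 7713) / 117 = 81
R = √81 = 9  ⇒  r_B = 9 − 6 = 3

rB=3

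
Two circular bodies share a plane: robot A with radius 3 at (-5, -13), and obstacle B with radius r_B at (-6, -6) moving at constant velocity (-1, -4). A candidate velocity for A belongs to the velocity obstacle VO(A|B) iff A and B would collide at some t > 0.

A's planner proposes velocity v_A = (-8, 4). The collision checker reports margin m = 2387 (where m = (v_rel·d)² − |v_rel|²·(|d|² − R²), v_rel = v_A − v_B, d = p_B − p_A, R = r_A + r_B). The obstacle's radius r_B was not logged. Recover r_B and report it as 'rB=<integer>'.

m = 2387
d = (-1, 7);  v_rel = (-7, 8),  |v_rel|² = 113
v_rel×d = (-7)·(7) − (8)·(-1) = -41
since m = R²·113 − (-41)²:  R² = (1681 + 2387) / 113 = 36
R = √36 = 6  ⇒  r_B = 6 − 3 = 3

rB=3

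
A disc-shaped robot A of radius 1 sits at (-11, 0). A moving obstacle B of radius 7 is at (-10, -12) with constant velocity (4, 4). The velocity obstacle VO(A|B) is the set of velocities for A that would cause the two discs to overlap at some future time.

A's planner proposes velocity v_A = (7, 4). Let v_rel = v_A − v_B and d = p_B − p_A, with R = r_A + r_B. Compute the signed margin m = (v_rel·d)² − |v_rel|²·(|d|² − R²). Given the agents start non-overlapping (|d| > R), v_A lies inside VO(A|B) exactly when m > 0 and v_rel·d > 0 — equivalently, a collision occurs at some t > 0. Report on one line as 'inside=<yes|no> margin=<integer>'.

d = (1, -12),  |d|² = 145;  R = 1+7 = 8,  c = 145−8² = 81
v_rel = (3, 0),  |v_rel|² = 9;  v_rel·d = (3)·(1) + (0)·(-12) = 3
9·t² − 6·t + 81 = 0  ⇒  m = 3² − 9·81 = -720
m = -720 < 0,  v_rel·d = 3 > 0  ⇒  outside

inside=no margin=-720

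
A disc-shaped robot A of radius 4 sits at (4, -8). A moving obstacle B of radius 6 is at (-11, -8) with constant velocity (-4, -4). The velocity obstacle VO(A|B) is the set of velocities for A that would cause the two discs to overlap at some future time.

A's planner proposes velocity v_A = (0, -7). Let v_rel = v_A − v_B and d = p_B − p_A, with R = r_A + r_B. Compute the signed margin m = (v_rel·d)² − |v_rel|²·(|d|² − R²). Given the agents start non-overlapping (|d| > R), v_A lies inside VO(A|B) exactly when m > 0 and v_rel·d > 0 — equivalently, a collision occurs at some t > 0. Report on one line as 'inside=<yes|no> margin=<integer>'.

d = (-15, 0),  |d|² = 225;  R = 4+6 = 10,  c = 225−10² = 125
v_rel = (4, -3),  |v_rel|² = 25;  v_rel·d = (4)·(-15) + (-3)·(0) = -60
25·t² + 120·t + 125 = 0  ⇒  m = (-60)² − 25·125 = 475
m = 475 > 0,  v_rel·d = -60 < 0  ⇒  outside

inside=no margin=475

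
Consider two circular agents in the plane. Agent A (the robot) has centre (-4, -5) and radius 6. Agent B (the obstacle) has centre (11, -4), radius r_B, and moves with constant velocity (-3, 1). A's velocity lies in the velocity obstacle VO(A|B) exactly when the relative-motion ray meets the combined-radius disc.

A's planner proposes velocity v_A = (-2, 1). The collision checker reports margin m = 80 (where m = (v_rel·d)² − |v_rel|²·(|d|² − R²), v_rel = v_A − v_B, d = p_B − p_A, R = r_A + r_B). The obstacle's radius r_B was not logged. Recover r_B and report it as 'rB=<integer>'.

m = 80
d = (15, 1);  v_rel = (1, 0),  |v_rel|² = 1
v_rel×d = (1)·(1) − (0)·(15) = 1
since m = R²·1 − 1²:  R² = (1 + 80) / 1 = 81
R = √81 = 9  ⇒  r_B = 9 − 6 = 3

rB=3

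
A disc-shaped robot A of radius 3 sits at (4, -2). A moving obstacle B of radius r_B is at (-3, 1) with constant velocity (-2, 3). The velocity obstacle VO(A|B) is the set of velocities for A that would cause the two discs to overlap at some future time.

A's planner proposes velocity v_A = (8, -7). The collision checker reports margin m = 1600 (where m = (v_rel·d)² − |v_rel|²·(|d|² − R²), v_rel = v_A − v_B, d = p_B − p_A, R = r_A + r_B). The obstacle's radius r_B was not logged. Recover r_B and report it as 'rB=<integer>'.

m = 1600
d = (-7, 3);  v_rel = (10, -10),  |v_rel|² = 200
v_rel×d = (10)·(3) − (-10)·(-7) = -40
since m = R²·200 − (-40)²:  R² = (1600 + 1600) / 200 = 16
R = √16 = 4  ⇒  r_B = 4 − 3 = 1

rB=1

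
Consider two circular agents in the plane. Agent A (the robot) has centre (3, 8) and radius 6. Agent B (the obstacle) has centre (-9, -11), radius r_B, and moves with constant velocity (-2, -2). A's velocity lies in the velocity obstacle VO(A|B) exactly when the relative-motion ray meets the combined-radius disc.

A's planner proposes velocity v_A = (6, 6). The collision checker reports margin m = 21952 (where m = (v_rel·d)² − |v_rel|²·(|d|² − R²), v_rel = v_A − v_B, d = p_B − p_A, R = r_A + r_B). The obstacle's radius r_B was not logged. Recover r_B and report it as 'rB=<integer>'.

m = 21952
d = (-12, -19);  v_rel = (8, 8),  |v_rel|² = 128
v_rel×d = (8)·(-19) − (8)·(-12) = -56
since m = R²·128 − (-56)²:  R² = (3136 + 21952) / 128 = 196
R = √196 = 14  ⇒  r_B = 14 − 6 = 8

rB=8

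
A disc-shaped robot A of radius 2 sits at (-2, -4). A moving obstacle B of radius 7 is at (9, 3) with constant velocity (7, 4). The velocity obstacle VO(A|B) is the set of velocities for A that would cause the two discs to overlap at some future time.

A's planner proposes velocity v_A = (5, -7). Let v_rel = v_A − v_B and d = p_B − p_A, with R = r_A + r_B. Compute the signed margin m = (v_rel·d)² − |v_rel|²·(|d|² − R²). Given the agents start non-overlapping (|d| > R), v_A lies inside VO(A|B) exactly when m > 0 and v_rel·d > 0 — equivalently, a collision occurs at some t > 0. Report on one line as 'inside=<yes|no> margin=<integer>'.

d = (11, 7),  |d|² = 170;  R = 2+7 = 9,  c = 170−9² = 89
v_rel = (-2, -11),  |v_rel|² = 125;  v_rel·d = (-2)·(11) + (-11)·(7) = -99
125·t² + 198·t + 89 = 0  ⇒  m = (-99)² − 125·89 = -1324
m = -1324 < 0,  v_rel·d = -99 < 0  ⇒  outside

inside=no margin=-1324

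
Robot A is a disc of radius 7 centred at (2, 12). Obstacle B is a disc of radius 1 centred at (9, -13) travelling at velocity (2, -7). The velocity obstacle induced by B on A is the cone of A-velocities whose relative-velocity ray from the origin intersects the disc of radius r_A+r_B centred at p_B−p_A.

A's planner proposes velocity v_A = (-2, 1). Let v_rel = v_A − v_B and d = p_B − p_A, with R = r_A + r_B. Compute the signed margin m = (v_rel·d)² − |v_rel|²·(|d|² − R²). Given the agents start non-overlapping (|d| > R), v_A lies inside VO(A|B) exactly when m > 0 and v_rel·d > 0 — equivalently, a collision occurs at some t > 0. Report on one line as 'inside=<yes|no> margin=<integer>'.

d = (7, -25),  |d|² = 674;  R = 7+1 = 8,  c = 674−8² = 610
v_rel = (-4, 8),  |v_rel|² = 80;  v_rel·d = (-4)·(7) + (8)·(-25) = -228
80·t² + 456·t + 610 = 0  ⇒  m = (-228)² − 80·610 = 3184
m = 3184 > 0,  v_rel·d = -228 < 0  ⇒  outside

inside=no margin=3184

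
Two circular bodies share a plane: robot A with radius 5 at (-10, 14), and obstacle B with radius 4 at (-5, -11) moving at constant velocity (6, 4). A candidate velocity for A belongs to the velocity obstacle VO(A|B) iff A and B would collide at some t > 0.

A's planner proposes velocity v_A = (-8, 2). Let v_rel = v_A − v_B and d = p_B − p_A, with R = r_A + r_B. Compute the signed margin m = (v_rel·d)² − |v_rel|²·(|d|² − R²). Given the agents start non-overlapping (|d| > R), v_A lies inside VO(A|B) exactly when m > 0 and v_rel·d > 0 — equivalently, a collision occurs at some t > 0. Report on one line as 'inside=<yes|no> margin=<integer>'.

d = (5, -25),  |d|² = 650;  R = 5+4 = 9,  c = 650−9² = 569
v_rel = (-14, -2),  |v_rel|² = 200;  v_rel·d = (-14)·(5) + (-2)·(-25) = -20
200·t² + 40·t + 569 = 0  ⇒  m = (-20)² − 200·569 = -113400
m = -113400 < 0,  v_rel·d = -20 < 0  ⇒  outside

inside=no margin=-113400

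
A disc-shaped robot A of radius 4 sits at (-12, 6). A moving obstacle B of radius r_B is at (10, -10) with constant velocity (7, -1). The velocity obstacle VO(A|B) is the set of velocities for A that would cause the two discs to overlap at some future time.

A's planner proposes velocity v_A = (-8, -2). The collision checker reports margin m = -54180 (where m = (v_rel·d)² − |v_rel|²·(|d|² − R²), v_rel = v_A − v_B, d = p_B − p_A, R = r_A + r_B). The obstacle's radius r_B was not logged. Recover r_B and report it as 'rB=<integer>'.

m = -54180
d = (22, -16);  v_rel = (-15, -1),  |v_rel|² = 226
v_rel×d = (-15)·(-16) − (-1)·(22) = 262
since m = R²·226 − 262²:  R² = (68644 + -54180) / 226 = 64
R = √64 = 8  ⇒  r_B = 8 − 4 = 4

rB=4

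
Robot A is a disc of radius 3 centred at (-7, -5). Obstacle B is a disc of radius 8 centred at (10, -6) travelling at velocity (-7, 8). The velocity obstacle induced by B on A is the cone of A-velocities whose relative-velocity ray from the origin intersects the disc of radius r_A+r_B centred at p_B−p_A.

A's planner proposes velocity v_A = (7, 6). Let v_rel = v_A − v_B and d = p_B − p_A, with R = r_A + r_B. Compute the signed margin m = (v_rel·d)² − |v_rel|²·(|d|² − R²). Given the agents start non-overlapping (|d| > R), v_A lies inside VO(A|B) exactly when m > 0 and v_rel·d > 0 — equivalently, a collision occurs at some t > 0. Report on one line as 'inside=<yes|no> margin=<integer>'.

d = (17, -1),  |d|² = 290;  R = 3+8 = 11,  c = 290−11² = 169
v_rel = (14, -2),  |v_rel|² = 200;  v_rel·d = (14)·(17) + (-2)·(-1) = 240
200·t² − 480·t + 169 = 0  ⇒  m = 240² − 200·169 = 23800
m = 23800 > 0,  v_rel·d = 240 > 0  ⇒  inside

inside=yes margin=23800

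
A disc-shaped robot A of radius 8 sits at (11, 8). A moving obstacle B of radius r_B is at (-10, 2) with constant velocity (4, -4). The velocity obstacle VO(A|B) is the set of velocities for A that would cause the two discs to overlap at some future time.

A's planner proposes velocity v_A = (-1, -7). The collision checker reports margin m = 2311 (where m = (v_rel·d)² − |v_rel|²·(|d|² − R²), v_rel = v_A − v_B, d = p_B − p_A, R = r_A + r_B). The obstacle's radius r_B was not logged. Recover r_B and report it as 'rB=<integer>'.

m = 2311
d = (-21, -6);  v_rel = (-5, -3),  |v_rel|² = 34
v_rel×d = (-5)·(-6) − (-3)·(-21) = -33
since m = R²·34 − (-33)²:  R² = (1089 + 2311) / 34 = 100
R = √100 = 10  ⇒  r_B = 10 − 8 = 2

rB=2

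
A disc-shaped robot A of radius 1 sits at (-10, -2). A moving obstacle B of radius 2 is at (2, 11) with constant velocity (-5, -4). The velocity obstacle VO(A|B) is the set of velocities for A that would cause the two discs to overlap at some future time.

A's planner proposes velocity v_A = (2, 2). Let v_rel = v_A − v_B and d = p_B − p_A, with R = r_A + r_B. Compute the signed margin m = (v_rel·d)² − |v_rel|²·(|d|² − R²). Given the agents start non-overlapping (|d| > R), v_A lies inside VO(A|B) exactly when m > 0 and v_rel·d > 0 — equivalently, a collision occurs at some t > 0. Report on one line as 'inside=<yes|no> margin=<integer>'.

d = (12, 13),  |d|² = 313;  R = 1+2 = 3,  c = 313−3² = 304
v_rel = (7, 6),  |v_rel|² = 85;  v_rel·d = (7)·(12) + (6)·(13) = 162
85·t² − 324·t + 304 = 0  ⇒  m = 162² − 85·304 = 404
m = 404 > 0,  v_rel·d = 162 > 0  ⇒  inside

inside=yes margin=404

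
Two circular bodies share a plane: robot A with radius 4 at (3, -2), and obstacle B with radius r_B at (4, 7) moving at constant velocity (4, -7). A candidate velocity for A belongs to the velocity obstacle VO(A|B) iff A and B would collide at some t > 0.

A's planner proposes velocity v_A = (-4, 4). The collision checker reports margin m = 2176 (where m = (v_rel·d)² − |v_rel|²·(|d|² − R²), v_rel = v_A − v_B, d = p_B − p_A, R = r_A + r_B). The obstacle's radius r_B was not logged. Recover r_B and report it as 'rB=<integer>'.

m = 2176
d = (1, 9);  v_rel = (-8, 11),  |v_rel|² = 185
v_rel×d = (-8)·(9) − (11)·(1) = -83
since m = R²·185 − (-83)²:  R² = (6889 + 2176) / 185 = 49
R = √49 = 7  ⇒  r_B = 7 − 4 = 3

rB=3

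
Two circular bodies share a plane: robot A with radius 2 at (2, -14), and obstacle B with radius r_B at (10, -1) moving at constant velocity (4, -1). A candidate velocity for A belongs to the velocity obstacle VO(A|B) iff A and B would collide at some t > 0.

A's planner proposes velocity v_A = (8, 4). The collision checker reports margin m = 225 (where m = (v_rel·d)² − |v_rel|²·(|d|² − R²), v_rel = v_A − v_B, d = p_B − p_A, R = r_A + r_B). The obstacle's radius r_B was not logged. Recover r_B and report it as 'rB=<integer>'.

m = 225
d = (8, 13);  v_rel = (4, 5),  |v_rel|² = 41
v_rel×d = (4)·(13) − (5)·(8) = 12
since m = R²·41 − 12²:  R² = (144 + 225) / 41 = 9
R = √9 = 3  ⇒  r_B = 3 − 2 = 1

rB=1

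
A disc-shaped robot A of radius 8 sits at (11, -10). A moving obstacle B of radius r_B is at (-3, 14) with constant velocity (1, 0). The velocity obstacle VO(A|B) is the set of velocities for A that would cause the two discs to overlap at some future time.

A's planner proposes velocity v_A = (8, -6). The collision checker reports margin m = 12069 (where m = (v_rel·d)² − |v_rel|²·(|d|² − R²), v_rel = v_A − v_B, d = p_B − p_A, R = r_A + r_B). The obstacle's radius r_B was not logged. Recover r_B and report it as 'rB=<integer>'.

m = 12069
d = (-14, 24);  v_rel = (7, -6),  |v_rel|² = 85
v_rel×d = (7)·(24) − (-6)·(-14) = 84
since m = R²·85 − 84²:  R² = (7056 + 12069) / 85 = 225
R = √225 = 15  ⇒  r_B = 15 − 8 = 7

rB=7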